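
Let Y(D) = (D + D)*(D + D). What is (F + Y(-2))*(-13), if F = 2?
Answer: -234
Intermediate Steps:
Y(D) = 4*D**2 (Y(D) = (2*D)*(2*D) = 4*D**2)
(F + Y(-2))*(-13) = (2 + 4*(-2)**2)*(-13) = (2 + 4*4)*(-13) = (2 + 16)*(-13) = 18*(-13) = -234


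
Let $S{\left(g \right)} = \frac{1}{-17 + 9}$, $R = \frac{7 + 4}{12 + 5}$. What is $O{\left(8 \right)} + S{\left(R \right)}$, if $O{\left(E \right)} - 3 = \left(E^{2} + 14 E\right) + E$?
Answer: $\frac{1495}{8} \approx 186.88$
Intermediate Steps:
$O{\left(E \right)} = 3 + E^{2} + 15 E$ ($O{\left(E \right)} = 3 + \left(\left(E^{2} + 14 E\right) + E\right) = 3 + \left(E^{2} + 15 E\right) = 3 + E^{2} + 15 E$)
$R = \frac{11}{17} \approx 0.64706$
$S{\left(g \right)} = - \frac{1}{8}$ ($S{\left(g \right)} = \frac{1}{-8} = - \frac{1}{8}$)
$O{\left(8 \right)} + S{\left(R \right)} = \left(3 + 8^{2} + 15 \cdot 8\right) - \frac{1}{8} = \left(3 + 64 + 120\right) - \frac{1}{8} = 187 - \frac{1}{8} = \frac{1495}{8}$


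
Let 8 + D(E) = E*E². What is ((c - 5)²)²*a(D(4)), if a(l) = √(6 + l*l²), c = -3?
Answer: 4096*√175622 ≈ 1.7165e+6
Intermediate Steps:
D(E) = -8 + E³ (D(E) = -8 + E*E² = -8 + E³)
a(l) = √(6 + l³)
((c - 5)²)²*a(D(4)) = ((-3 - 5)²)²*√(6 + (-8 + 4³)³) = ((-8)²)²*√(6 + (-8 + 64)³) = 64²*√(6 + 56³) = 4096*√(6 + 175616) = 4096*√175622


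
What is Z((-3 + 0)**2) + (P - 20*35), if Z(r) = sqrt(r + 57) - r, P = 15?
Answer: -694 + sqrt(66) ≈ -685.88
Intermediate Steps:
Z(r) = sqrt(57 + r) - r
Z((-3 + 0)**2) + (P - 20*35) = (sqrt(57 + (-3 + 0)**2) - (-3 + 0)**2) + (15 - 20*35) = (sqrt(57 + (-3)**2) - 1*(-3)**2) + (15 - 700) = (sqrt(57 + 9) - 1*9) - 685 = (sqrt(66) - 9) - 685 = (-9 + sqrt(66)) - 685 = -694 + sqrt(66)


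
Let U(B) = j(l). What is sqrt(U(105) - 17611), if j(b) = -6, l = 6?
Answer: I*sqrt(17617) ≈ 132.73*I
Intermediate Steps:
U(B) = -6
sqrt(U(105) - 17611) = sqrt(-6 - 17611) = sqrt(-17617) = I*sqrt(17617)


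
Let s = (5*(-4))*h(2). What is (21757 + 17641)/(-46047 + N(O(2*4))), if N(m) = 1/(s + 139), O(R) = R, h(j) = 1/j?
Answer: -2541171/2970031 ≈ -0.85560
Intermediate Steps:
s = -10 (s = (5*(-4))/2 = -20*½ = -10)
N(m) = 1/129 (N(m) = 1/(-10 + 139) = 1/129)
(21757 + 17641)/(-46047 + N(O(2*4))) = (21757 + 17641)/(-46047 + 1/129) = 39398/(-5940062/129) = 39398*(-129/5940062) = -2541171/2970031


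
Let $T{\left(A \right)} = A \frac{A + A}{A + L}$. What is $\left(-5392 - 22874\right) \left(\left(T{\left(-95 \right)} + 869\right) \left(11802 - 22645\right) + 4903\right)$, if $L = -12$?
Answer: $\frac{22951254200868}{107} \approx 2.145 \cdot 10^{11}$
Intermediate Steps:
$T{\left(A \right)} = \frac{2 A^{2}}{-12 + A}$ ($T{\left(A \right)} = A \frac{A + A}{A - 12} = A \frac{2 A}{-12 + A} = \frac{2 A^{2}}{-12 + A}$)
$\left(-5392 - 22874\right) \left(\left(T{\left(-95 \right)} + 869\right) \left(11802 - 22645\right) + 4903\right) = \left(-5392 - 22874\right) \left(\left(\frac{2 \left(-95\right)^{2}}{-12 - 95} + 869\right) \left(11802 - 22645\right) + 4903\right) = - 28266 \left(\left(2 \cdot 9025 \frac{1}{-107} + 869\right) \left(-10843\right) + 4903\right) = - 28266 \left(\left(2 \cdot 9025 \left(- \frac{1}{107}\right) + 869\right) \left(-10843\right) + 4903\right) = - 28266 \left(\left(- \frac{18050}{107} + 869\right) \left(-10843\right) + 4903\right) = - 28266 \left(\frac{74933}{107} \left(-10843\right) + 4903\right) = - 28266 \left(- \frac{812498519}{107} + 4903\right) = \left(-28266\right) \left(- \frac{811973898}{107}\right) = \frac{22951254200868}{107}$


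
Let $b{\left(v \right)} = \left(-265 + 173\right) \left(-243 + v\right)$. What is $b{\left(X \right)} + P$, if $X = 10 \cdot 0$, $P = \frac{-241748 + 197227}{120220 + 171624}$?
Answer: $\frac{6524419943}{291844} \approx 22356.0$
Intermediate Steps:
$P = - \frac{44521}{291844} \approx -0.15255$
$X = 0$
$b{\left(v \right)} = 22356 - 92 v$ ($b{\left(v \right)} = - 92 \left(-243 + v\right) = 22356 - 92 v$)
$b{\left(X \right)} + P = \left(22356 - 0\right) - \frac{44521}{291844} = \left(22356 + 0\right) - \frac{44521}{291844} = 22356 - \frac{44521}{291844} = \frac{6524419943}{291844}$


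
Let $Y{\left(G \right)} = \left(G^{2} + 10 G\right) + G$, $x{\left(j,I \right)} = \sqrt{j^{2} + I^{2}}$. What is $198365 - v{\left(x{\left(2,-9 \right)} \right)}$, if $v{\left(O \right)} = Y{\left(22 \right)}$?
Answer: $197639$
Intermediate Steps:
$x{\left(j,I \right)} = \sqrt{I^{2} + j^{2}}$
$Y{\left(G \right)} = G^{2} + 11 G$
$v{\left(O \right)} = 726$ ($v{\left(O \right)} = 22 \left(11 + 22\right) = 22 \cdot 33 = 726$)
$198365 - v{\left(x{\left(2,-9 \right)} \right)} = 198365 - 726 = 197639$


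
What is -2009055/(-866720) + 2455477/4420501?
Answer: 2201848132399/766267325344 ≈ 2.8735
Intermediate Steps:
-2009055/(-866720) + 2455477/4420501 = -2009055*(-1/866720) + 2455477*(1/4420501) = 401811/173344 + 2455477/4420501 = 2201848132399/766267325344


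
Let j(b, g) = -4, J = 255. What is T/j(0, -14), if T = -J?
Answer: 255/4 ≈ 63.750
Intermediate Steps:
T = -255 (T = -1*255 = -255)
T/j(0, -14) = -255/(-4) = -255*(-1/4) = 255/4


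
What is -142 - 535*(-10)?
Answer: 5208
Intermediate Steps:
-142 - 535*(-10) = -142 - 107*(-50) = -142 + 5350 = 5208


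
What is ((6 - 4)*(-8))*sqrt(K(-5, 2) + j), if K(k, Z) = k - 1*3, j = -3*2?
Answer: -16*I*sqrt(14) ≈ -59.867*I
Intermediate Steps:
j = -6
K(k, Z) = -3 + k (K(k, Z) = k - 3 = -3 + k)
((6 - 4)*(-8))*sqrt(K(-5, 2) + j) = ((6 - 4)*(-8))*sqrt((-3 - 5) - 6) = (2*(-8))*sqrt(-8 - 6) = -16*I*sqrt(14)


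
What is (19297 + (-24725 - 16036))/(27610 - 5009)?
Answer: -21464/22601 ≈ -0.94969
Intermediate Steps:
(19297 + (-24725 - 16036))/(27610 - 5009) = (19297 - 40761)/22601 = -21464*1/22601 = -21464/22601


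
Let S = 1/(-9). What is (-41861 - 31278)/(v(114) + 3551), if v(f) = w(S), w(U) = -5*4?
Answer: -6649/321 ≈ -20.713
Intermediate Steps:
S = -⅑ ≈ -0.11111
w(U) = -20
v(f) = -20
(-41861 - 31278)/(v(114) + 3551) = (-41861 - 31278)/(-20 + 3551) = -73139/3531 = -73139*1/3531 = -6649/321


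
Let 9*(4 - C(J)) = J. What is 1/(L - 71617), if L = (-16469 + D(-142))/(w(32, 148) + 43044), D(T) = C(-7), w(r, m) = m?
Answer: -194364/13919840677 ≈ -1.3963e-5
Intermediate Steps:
C(J) = 4 - J/9
D(T) = 43/9 (D(T) = 4 - 1/9*(-7) = 4 + 7/9 = 43/9)
L = -74089/194364 (L = (-16469 + 43/9)/(148 + 43044) = -148178/9/43192 = -148178/9*1/43192 = -74089/194364 ≈ -0.38119)
1/(L - 71617) = 1/(-74089/194364 - 71617) = 1/(-13919840677/194364) = -194364/13919840677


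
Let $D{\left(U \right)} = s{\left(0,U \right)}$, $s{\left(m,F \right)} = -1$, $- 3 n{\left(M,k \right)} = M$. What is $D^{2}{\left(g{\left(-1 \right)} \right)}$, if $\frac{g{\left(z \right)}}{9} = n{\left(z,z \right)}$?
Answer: $1$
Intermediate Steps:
$n{\left(M,k \right)} = - \frac{M}{3}$
$g{\left(z \right)} = - 3 z$ ($g{\left(z \right)} = 9 \left(- \frac{z}{3}\right) = - 3 z$)
$D{\left(U \right)} = -1$
$D^{2}{\left(g{\left(-1 \right)} \right)} = \left(-1\right)^{2} = 1$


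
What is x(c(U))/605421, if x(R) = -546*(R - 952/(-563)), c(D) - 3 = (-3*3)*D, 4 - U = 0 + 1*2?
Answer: 1363726/113617341 ≈ 0.012003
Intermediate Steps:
U = 2 (U = 4 - (0 + 1*2) = 4 - (0 + 2) = 4 - 1*2 = 4 - 2 = 2)
c(D) = 3 - 9*D (c(D) = 3 + (-3*3)*D = 3 - 9*D)
x(R) = -519792/563 - 546*R (x(R) = -546*(R - 952*(-1/563)) = -546*(R + 952/563) = -546*(952/563 + R) = -519792/563 - 546*R)
x(c(U))/605421 = (-519792/563 - 546*(3 - 9*2))/605421 = (-519792/563 - 546*(3 - 18))*(1/605421) = (-519792/563 - 546*(-15))*(1/605421) = (-519792/563 + 8190)*(1/605421) = (4091178/563)*(1/605421) = 1363726/113617341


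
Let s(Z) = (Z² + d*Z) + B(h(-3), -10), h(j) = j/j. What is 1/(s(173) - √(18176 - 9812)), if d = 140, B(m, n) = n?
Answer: 54139/2931022957 + 2*√2091/2931022957 ≈ 1.8502e-5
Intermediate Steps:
h(j) = 1
s(Z) = -10 + Z² + 140*Z (s(Z) = (Z² + 140*Z) - 10 = -10 + Z² + 140*Z)
1/(s(173) - √(18176 - 9812)) = 1/((-10 + 173² + 140*173) - √(18176 - 9812)) = 1/((-10 + 29929 + 24220) - √8364) = 1/(54139 - 2*√2091)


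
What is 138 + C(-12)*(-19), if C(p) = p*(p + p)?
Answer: -5334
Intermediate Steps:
C(p) = 2*p² (C(p) = p*(2*p) = 2*p²)
138 + C(-12)*(-19) = 138 + (2*(-12)²)*(-19) = 138 + (2*144)*(-19) = 138 + 288*(-19) = 138 - 5472 = -5334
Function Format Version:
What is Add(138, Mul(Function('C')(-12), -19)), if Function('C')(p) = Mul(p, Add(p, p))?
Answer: -5334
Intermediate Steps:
Function('C')(p) = Mul(2, Pow(p, 2)) (Function('C')(p) = Mul(p, Mul(2, p)) = Mul(2, Pow(p, 2)))
Add(138, Mul(Function('C')(-12), -19)) = Add(138, Mul(Mul(2, Pow(-12, 2)), -19)) = Add(138, Mul(Mul(2, 144), -19)) = Add(138, Mul(288, -19)) = Add(138, -5472) = -5334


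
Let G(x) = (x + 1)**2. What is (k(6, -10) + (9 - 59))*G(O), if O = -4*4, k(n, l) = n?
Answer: -9900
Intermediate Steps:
O = -16
G(x) = (1 + x)**2
(k(6, -10) + (9 - 59))*G(O) = (6 + (9 - 59))*(1 - 16)**2 = (6 - 50)*(-15)**2 = -44*225 = -9900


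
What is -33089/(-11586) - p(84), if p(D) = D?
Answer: -940135/11586 ≈ -81.144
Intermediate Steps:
-33089/(-11586) - p(84) = -33089/(-11586) - 1*84 = -33089*(-1/11586) - 84 = 33089/11586 - 84 = -940135/11586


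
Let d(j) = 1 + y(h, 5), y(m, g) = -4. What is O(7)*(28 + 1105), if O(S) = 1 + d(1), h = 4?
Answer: -2266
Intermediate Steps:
d(j) = -3 (d(j) = 1 - 4 = -3)
O(S) = -2 (O(S) = 1 - 3 = -2)
O(7)*(28 + 1105) = -2*(28 + 1105) = -2*1133 = -2266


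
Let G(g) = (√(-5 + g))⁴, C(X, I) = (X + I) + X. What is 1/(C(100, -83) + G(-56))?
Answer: 1/3838 ≈ 0.00026055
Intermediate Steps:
C(X, I) = I + 2*X (C(X, I) = (I + X) + X = I + 2*X)
G(g) = (-5 + g)²
1/(C(100, -83) + G(-56)) = 1/((-83 + 2*100) + (-5 - 56)²) = 1/((-83 + 200) + (-61)²) = 1/(117 + 3721) = 1/3838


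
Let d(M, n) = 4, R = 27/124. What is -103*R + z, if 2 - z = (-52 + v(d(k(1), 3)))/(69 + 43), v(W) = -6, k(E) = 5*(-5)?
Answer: -34563/1736 ≈ -19.910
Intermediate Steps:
R = 27/124 (R = 27*(1/124) = 27/124 ≈ 0.21774)
k(E) = -25
z = 141/56 (z = 2 - (-52 - 6)/(69 + 43) = 2 - (-58)/112 = 2 - 1*(-29/56) = 2 + 29/56 = 141/56 ≈ 2.5179)
-103*R + z = -103*27/124 + 141/56 = -2781/124 + 141/56 = -34563/1736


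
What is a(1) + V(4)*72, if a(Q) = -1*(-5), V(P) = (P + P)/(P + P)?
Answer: 77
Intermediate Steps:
V(P) = 1 (V(P) = (2*P)/((2*P)) = (2*P)*(1/(2*P)) = 1)
a(Q) = 5
a(1) + V(4)*72 = 5 + 1*72 = 5 + 72 = 77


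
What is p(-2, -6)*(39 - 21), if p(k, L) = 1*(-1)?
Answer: -18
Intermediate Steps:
p(k, L) = -1
p(-2, -6)*(39 - 21) = -(39 - 21) = -1*18 = -18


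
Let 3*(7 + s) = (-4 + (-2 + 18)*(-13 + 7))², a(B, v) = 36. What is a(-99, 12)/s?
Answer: 108/9979 ≈ 0.010823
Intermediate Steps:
s = 9979/3 (s = -7 + (-4 + (-2 + 18)*(-13 + 7))²/3 = -7 + (-4 + 16*(-6))²/3 = -7 + (-4 - 96)²/3 = -7 + (⅓)*(-100)² = -7 + (⅓)*10000 = -7 + 10000/3 = 9979/3 ≈ 3326.3)
a(-99, 12)/s = 36/(9979/3) = 36*(3/9979) = 108/9979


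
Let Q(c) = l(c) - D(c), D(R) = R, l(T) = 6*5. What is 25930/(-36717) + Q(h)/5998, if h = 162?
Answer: -80187392/110114283 ≈ -0.72822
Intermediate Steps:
l(T) = 30
Q(c) = 30 - c
25930/(-36717) + Q(h)/5998 = 25930/(-36717) + (30 - 1*162)/5998 = 25930*(-1/36717) + (30 - 162)*(1/5998) = -25930/36717 - 132*1/5998 = -25930/36717 - 66/2999 = -80187392/110114283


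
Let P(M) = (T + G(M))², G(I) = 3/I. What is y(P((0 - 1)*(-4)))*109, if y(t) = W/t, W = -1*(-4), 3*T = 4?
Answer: 62784/625 ≈ 100.45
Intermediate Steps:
T = 4/3 (T = (⅓)*4 = 4/3 ≈ 1.3333)
W = 4
P(M) = (4/3 + 3/M)²
y(t) = 4/t
y(P((0 - 1)*(-4)))*109 = (4/(((9 + 4*((0 - 1)*(-4)))²/(9*((0 - 1)*(-4))²))))*109 = (4/(((9 + 4*(-1*(-4)))²/(9*(-1*(-4))²))))*109 = (4/(((⅑)*(9 + 4*4)²/4²)))*109 = (4/(((⅑)*(1/16)*(9 + 16)²)))*109 = (4/(((⅑)*(1/16)*25²)))*109 = (4/(((⅑)*(1/16)*625)))*109 = (4/(625/144))*109 = (4*(144/625))*109 = (576/625)*109 = 62784/625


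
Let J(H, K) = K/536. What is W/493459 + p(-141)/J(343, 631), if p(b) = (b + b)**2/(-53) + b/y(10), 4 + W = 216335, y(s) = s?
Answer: -106120221955391/82513746685 ≈ -1286.1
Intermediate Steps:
W = 216331 (W = -4 + 216335 = 216331)
J(H, K) = K/536 (J(H, K) = K*(1/536) = K/536)
p(b) = -4*b**2/53 + b/10 (p(b) = (b + b)**2/(-53) + b/10 = (2*b)**2*(-1/53) + b*(1/10) = (4*b**2)*(-1/53) + b/10 = -4*b**2/53 + b/10)
W/493459 + p(-141)/J(343, 631) = 216331/493459 + ((1/530)*(-141)*(53 - 40*(-141)))/(((1/536)*631)) = 216331*(1/493459) + ((1/530)*(-141)*(53 + 5640))/(631/536) = 216331/493459 + ((1/530)*(-141)*5693)*(536/631) = 216331/493459 - 802713/530*536/631 = 216331/493459 - 215127084/167215 = -106120221955391/82513746685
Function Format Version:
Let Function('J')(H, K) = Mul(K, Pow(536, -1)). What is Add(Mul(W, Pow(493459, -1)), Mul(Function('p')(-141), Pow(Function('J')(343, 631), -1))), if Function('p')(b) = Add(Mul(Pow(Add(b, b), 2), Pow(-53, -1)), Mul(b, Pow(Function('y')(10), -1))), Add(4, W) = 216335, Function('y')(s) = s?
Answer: Rational(-106120221955391, 82513746685) ≈ -1286.1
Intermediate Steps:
W = 216331 (W = Add(-4, 216335) = 216331)
Function('J')(H, K) = Mul(Rational(1, 536), K) (Function('J')(H, K) = Mul(K, Rational(1, 536)) = Mul(Rational(1, 536), K))
Function('p')(b) = Add(Mul(Rational(-4, 53), Pow(b, 2)), Mul(Rational(1, 10), b)) (Function('p')(b) = Add(Mul(Pow(Add(b, b), 2), Pow(-53, -1)), Mul(b, Pow(10, -1))) = Add(Mul(Pow(Mul(2, b), 2), Rational(-1, 53)), Mul(b, Rational(1, 10))) = Add(Mul(Mul(4, Pow(b, 2)), Rational(-1, 53)), Mul(Rational(1, 10), b)) = Add(Mul(Rational(-4, 53), Pow(b, 2)), Mul(Rational(1, 10), b)))
Add(Mul(W, Pow(493459, -1)), Mul(Function('p')(-141), Pow(Function('J')(343, 631), -1))) = Add(Mul(216331, Pow(493459, -1)), Mul(Mul(Rational(1, 530), -141, Add(53, Mul(-40, -141))), Pow(Mul(Rational(1, 536), 631), -1))) = Add(Mul(216331, Rational(1, 493459)), Mul(Mul(Rational(1, 530), -141, Add(53, 5640)), Pow(Rational(631, 536), -1))) = Add(Rational(216331, 493459), Mul(Mul(Rational(1, 530), -141, 5693), Rational(536, 631))) = Add(Rational(216331, 493459), Mul(Rational(-802713, 530), Rational(536, 631))) = Add(Rational(216331, 493459), Rational(-215127084, 167215)) = Rational(-106120221955391, 82513746685)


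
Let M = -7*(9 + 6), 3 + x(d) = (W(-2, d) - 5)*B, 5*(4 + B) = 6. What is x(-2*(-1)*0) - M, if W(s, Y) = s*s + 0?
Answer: 524/5 ≈ 104.80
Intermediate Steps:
W(s, Y) = s² (W(s, Y) = s² + 0 = s²)
B = -14/5 (B = -4 + (⅕)*6 = -4 + 6/5 = -14/5 ≈ -2.8000)
x(d) = -⅕ (x(d) = -3 + ((-2)² - 5)*(-14/5) = -3 + (4 - 5)*(-14/5) = -3 - 1*(-14/5) = -3 + 14/5 = -⅕)
M = -105 (M = -7*15 = -105)
x(-2*(-1)*0) - M = -⅕ - 1*(-105) = -⅕ + 105 = 524/5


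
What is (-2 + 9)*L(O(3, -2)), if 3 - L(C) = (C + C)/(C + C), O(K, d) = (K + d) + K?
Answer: 14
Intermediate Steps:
O(K, d) = d + 2*K
L(C) = 2 (L(C) = 3 - (C + C)/(C + C) = 3 - 2*C/(2*C) = 3 - 2*C*1/(2*C) = 3 - 1*1 = 3 - 1 = 2)
(-2 + 9)*L(O(3, -2)) = (-2 + 9)*2 = 7*2 = 14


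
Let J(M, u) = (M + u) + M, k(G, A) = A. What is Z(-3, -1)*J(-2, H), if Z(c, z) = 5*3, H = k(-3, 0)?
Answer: -60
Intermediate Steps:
H = 0
Z(c, z) = 15
J(M, u) = u + 2*M
Z(-3, -1)*J(-2, H) = 15*(0 + 2*(-2)) = 15*(0 - 4) = 15*(-4) = -60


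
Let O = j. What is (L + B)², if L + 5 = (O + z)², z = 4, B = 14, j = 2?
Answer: 2025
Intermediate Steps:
O = 2
L = 31 (L = -5 + (2 + 4)² = -5 + 6² = -5 + 36 = 31)
(L + B)² = (31 + 14)² = 45² = 2025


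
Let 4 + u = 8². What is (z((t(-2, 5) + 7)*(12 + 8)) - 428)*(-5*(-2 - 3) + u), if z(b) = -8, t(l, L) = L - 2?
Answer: -37060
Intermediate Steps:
t(l, L) = -2 + L
u = 60 (u = -4 + 8² = -4 + 64 = 60)
(z((t(-2, 5) + 7)*(12 + 8)) - 428)*(-5*(-2 - 3) + u) = (-8 - 428)*(-5*(-2 - 3) + 60) = -436*(-5*(-5) + 60) = -436*(25 + 60) = -436*85 = -37060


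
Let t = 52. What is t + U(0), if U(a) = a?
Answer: 52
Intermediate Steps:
t + U(0) = 52 + 0 = 52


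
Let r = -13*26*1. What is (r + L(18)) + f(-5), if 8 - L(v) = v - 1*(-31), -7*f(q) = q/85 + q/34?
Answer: -12885/34 ≈ -378.97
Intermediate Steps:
f(q) = -q/170 (f(q) = -(q/85 + q/34)/7 = -q/170)
L(v) = -23 - v (L(v) = 8 - (v - 1*(-31)) = 8 - (v + 31) = 8 - (31 + v) = 8 + (-31 - v) = -23 - v)
r = -338 (r = -338*1 = -338)
(r + L(18)) + f(-5) = (-338 + (-23 - 1*18)) - 1/170*(-5) = (-338 + (-23 - 18)) + 1/34 = (-338 - 41) + 1/34 = -379 + 1/34 = -12885/34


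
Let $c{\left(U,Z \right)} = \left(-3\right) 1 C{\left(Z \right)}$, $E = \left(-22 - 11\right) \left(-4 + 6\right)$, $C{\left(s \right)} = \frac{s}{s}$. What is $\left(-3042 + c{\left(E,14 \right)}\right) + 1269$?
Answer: $-1776$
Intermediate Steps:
$C{\left(s \right)} = 1$
$E = -66$ ($E = \left(-33\right) 2 = -66$)
$c{\left(U,Z \right)} = -3$ ($c{\left(U,Z \right)} = \left(-3\right) 1 \cdot 1 = \left(-3\right) 1 = -3$)
$\left(-3042 + c{\left(E,14 \right)}\right) + 1269 = \left(-3042 - 3\right) + 1269 = -3045 + 1269 = -1776$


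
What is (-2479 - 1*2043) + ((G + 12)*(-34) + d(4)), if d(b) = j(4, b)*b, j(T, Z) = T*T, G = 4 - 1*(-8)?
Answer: -5274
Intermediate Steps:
G = 12 (G = 4 + 8 = 12)
j(T, Z) = T**2
d(b) = 16*b (d(b) = 4**2*b = 16*b)
(-2479 - 1*2043) + ((G + 12)*(-34) + d(4)) = (-2479 - 1*2043) + ((12 + 12)*(-34) + 16*4) = (-2479 - 2043) + (24*(-34) + 64) = -4522 + (-816 + 64) = -4522 - 752 = -5274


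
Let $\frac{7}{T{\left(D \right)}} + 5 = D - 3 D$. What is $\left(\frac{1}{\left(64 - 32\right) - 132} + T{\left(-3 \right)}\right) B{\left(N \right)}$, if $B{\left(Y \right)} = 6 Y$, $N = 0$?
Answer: $0$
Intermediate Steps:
$T{\left(D \right)} = \frac{7}{-5 - 2 D}$ ($T{\left(D \right)} = \frac{7}{-5 + \left(D - 3 D\right)} = \frac{7}{-5 - 2 D}$)
$\left(\frac{1}{\left(64 - 32\right) - 132} + T{\left(-3 \right)}\right) B{\left(N \right)} = \left(\frac{1}{\left(64 - 32\right) - 132} - \frac{7}{5 + 2 \left(-3\right)}\right) 6 \cdot 0 = \left(\frac{1}{32 - 132} - \frac{7}{5 - 6}\right) 0 = \left(\frac{1}{-100} - \frac{7}{-1}\right) 0 = \left(- \frac{1}{100} - -7\right) 0 = \left(- \frac{1}{100} + 7\right) 0 = \frac{699}{100} \cdot 0 = 0$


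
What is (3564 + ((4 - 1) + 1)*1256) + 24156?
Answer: 32744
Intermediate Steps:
(3564 + ((4 - 1) + 1)*1256) + 24156 = (3564 + (3 + 1)*1256) + 24156 = (3564 + 4*1256) + 24156 = (3564 + 5024) + 24156 = 8588 + 24156 = 32744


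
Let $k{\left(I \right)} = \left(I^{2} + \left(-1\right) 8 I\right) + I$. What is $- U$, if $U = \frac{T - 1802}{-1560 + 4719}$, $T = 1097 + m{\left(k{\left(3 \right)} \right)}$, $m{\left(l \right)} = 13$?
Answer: $\frac{692}{3159} \approx 0.21906$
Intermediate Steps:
$k{\left(I \right)} = I^{2} - 7 I$ ($k{\left(I \right)} = \left(I^{2} - 8 I\right) + I = I^{2} - 7 I$)
$T = 1110$ ($T = 1097 + 13 = 1110$)
$U = - \frac{692}{3159}$ ($U = \frac{1110 - 1802}{-1560 + 4719} = - \frac{692}{3159} \approx -0.21906$)
$- U = \left(-1\right) \left(- \frac{692}{3159}\right) = \frac{692}{3159}$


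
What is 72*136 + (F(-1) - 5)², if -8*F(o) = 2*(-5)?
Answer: 156897/16 ≈ 9806.1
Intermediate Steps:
F(o) = 5/4 (F(o) = -(-5)/4 = -⅛*(-10) = 5/4)
72*136 + (F(-1) - 5)² = 72*136 + (5/4 - 5)² = 9792 + (-15/4)² = 9792 + 225/16 = 156897/16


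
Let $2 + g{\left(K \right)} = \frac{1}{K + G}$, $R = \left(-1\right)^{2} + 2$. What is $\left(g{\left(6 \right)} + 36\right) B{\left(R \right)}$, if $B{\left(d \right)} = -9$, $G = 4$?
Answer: $- \frac{3069}{10} \approx -306.9$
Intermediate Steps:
$R = 3$ ($R = 1 + 2 = 3$)
$g{\left(K \right)} = -2 + \frac{1}{4 + K}$ ($g{\left(K \right)} = -2 + \frac{1}{K + 4} = -2 + \frac{1}{4 + K}$)
$\left(g{\left(6 \right)} + 36\right) B{\left(R \right)} = \left(\frac{-7 - 12}{4 + 6} + 36\right) \left(-9\right) = \left(\frac{-7 - 12}{10} + 36\right) \left(-9\right) = \left(\frac{1}{10} \left(-19\right) + 36\right) \left(-9\right) = \left(- \frac{19}{10} + 36\right) \left(-9\right) = \frac{341}{10} \left(-9\right) = - \frac{3069}{10}$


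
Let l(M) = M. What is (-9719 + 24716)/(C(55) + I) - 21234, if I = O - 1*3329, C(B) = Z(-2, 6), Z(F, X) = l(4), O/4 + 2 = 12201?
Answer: -321838739/15157 ≈ -21234.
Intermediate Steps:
O = 48796 (O = -8 + 4*12201 = -8 + 48804 = 48796)
Z(F, X) = 4
C(B) = 4
I = 45467 (I = 48796 - 1*3329 = 48796 - 3329 = 45467)
(-9719 + 24716)/(C(55) + I) - 21234 = (-9719 + 24716)/(4 + 45467) - 21234 = 14997/45471 - 21234 = 14997*(1/45471) - 21234 = 4999/15157 - 21234 = -321838739/15157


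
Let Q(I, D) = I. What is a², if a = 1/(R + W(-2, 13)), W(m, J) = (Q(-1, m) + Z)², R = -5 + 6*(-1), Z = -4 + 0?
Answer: 1/196 ≈ 0.0051020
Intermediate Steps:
Z = -4
R = -11 (R = -5 - 6 = -11)
W(m, J) = 25 (W(m, J) = (-1 - 4)² = (-5)² = 25)
a = 1/14 (a = 1/(-11 + 25) = 1/14 ≈ 0.071429)
a² = (1/14)² = 1/196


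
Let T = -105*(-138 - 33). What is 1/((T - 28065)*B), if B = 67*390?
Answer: -1/264174300 ≈ -3.7854e-9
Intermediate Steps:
T = 17955 (T = -105*(-171) = 17955)
B = 26130
1/((T - 28065)*B) = 1/((17955 - 28065)*26130) = (1/26130)/(-10110) = -1/10110*1/26130 = -1/264174300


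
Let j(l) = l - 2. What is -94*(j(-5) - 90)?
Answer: 9118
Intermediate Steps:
j(l) = -2 + l
-94*(j(-5) - 90) = -94*((-2 - 5) - 90) = -94*(-7 - 90) = -94*(-97) = 9118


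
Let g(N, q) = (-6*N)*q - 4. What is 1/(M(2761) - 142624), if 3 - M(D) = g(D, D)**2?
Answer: -1/2092031422155521 ≈ -4.7800e-16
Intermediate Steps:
g(N, q) = -4 - 6*N*q (g(N, q) = -6*N*q - 4 = -4 - 6*N*q)
M(D) = 3 - (-4 - 6*D**2)**2 (M(D) = 3 - (-4 - 6*D*D)**2 = 3 - (-4 - 6*D**2)**2)
1/(M(2761) - 142624) = 1/((3 - 4*(2 + 3*2761**2)**2) - 142624) = 1/((3 - 4*(2 + 3*7623121)**2) - 142624) = 1/((3 - 4*(2 + 22869363)**2) - 142624) = 1/((3 - 4*22869365**2) - 142624) = 1/((3 - 4*523007855503225) - 142624) = 1/((3 - 2092031422012900) - 142624) = 1/(-2092031422012897 - 142624) = 1/(-2092031422155521) = -1/2092031422155521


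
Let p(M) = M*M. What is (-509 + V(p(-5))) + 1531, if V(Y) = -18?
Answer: 1004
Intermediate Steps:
p(M) = M²
(-509 + V(p(-5))) + 1531 = (-509 - 18) + 1531 = -527 + 1531 = 1004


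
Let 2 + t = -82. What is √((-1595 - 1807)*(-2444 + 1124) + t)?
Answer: 14*√22911 ≈ 2119.1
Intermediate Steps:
t = -84 (t = -2 - 82 = -84)
√((-1595 - 1807)*(-2444 + 1124) + t) = √((-1595 - 1807)*(-2444 + 1124) - 84) = √(-3402*(-1320) - 84) = √(4490640 - 84) = √4490556 = 14*√22911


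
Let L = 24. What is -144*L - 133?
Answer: -3589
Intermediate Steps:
-144*L - 133 = -144*24 - 133 = -3456 - 133 = -3589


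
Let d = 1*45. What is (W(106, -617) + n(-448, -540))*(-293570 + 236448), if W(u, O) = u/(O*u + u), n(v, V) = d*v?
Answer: 354686520721/308 ≈ 1.1516e+9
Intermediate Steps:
d = 45
n(v, V) = 45*v
W(u, O) = u/(u + O*u)
(W(106, -617) + n(-448, -540))*(-293570 + 236448) = (1/(1 - 617) + 45*(-448))*(-293570 + 236448) = (1/(-616) - 20160)*(-57122) = (-1/616 - 20160)*(-57122) = -12418561/616*(-57122) = 354686520721/308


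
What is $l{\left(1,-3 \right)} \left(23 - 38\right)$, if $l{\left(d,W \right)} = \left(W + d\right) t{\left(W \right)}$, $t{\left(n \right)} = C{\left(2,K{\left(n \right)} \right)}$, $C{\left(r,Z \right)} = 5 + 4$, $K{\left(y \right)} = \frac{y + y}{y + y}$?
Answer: $270$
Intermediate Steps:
$K{\left(y \right)} = 1$ ($K{\left(y \right)} = \frac{2 y}{2 y} = 2 y \frac{1}{2 y} = 1$)
$C{\left(r,Z \right)} = 9$
$t{\left(n \right)} = 9$
$l{\left(d,W \right)} = 9 W + 9 d$ ($l{\left(d,W \right)} = \left(W + d\right) 9 = 9 W + 9 d$)
$l{\left(1,-3 \right)} \left(23 - 38\right) = \left(9 \left(-3\right) + 9 \cdot 1\right) \left(23 - 38\right) = \left(-27 + 9\right) \left(-15\right) = \left(-18\right) \left(-15\right) = 270$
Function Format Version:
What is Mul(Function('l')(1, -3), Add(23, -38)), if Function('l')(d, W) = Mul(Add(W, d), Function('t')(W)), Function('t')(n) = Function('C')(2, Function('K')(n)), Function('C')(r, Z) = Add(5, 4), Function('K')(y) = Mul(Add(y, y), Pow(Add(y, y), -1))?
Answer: 270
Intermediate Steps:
Function('K')(y) = 1 (Function('K')(y) = Mul(Mul(2, y), Pow(Mul(2, y), -1)) = Mul(Mul(2, y), Mul(Rational(1, 2), Pow(y, -1))) = 1)
Function('C')(r, Z) = 9
Function('t')(n) = 9
Function('l')(d, W) = Add(Mul(9, W), Mul(9, d)) (Function('l')(d, W) = Mul(Add(W, d), 9) = Add(Mul(9, W), Mul(9, d)))
Mul(Function('l')(1, -3), Add(23, -38)) = Mul(Add(Mul(9, -3), Mul(9, 1)), Add(23, -38)) = Mul(Add(-27, 9), -15) = Mul(-18, -15) = 270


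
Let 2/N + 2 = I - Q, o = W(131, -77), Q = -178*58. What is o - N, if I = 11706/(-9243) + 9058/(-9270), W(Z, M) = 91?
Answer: 4470232330057/49123536817 ≈ 91.000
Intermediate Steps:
Q = -10324
o = 91
I = -10679873/4760145 (I = 11706*(-1/9243) + 9058*(-1/9270) = -3902/3081 - 4529/4635 = -10679873/4760145 ≈ -2.2436)
N = 9520290/49123536817 (N = 2/(-2 + (-10679873/4760145 - 1*(-10324))) = 2/(-2 + (-10679873/4760145 + 10324)) = 2/(-2 + 49133057107/4760145) = 2/(49123536817/4760145) = 2*(4760145/49123536817) = 9520290/49123536817 ≈ 0.00019380)
o - N = 91 - 1*9520290/49123536817 = 91 - 9520290/49123536817 = 4470232330057/49123536817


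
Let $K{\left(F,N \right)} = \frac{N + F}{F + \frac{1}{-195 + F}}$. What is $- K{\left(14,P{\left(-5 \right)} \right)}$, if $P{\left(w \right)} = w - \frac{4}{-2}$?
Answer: $- \frac{1991}{2533} \approx -0.78602$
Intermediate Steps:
$P{\left(w \right)} = 2 + w$ ($P{\left(w \right)} = w - -2 = w + 2 = 2 + w$)
$K{\left(F,N \right)} = \frac{F + N}{F + \frac{1}{-195 + F}}$
$- K{\left(14,P{\left(-5 \right)} \right)} = - \frac{14^{2} - 2730 - 195 \left(2 - 5\right) + 14 \left(2 - 5\right)}{1 + 14^{2} - 2730} = - \frac{196 - 2730 - -585 + 14 \left(-3\right)}{1 + 196 - 2730} = - \frac{196 - 2730 + 585 - 42}{-2533} = - \frac{\left(-1\right) \left(-1991\right)}{2533} = \left(-1\right) \frac{1991}{2533} = - \frac{1991}{2533}$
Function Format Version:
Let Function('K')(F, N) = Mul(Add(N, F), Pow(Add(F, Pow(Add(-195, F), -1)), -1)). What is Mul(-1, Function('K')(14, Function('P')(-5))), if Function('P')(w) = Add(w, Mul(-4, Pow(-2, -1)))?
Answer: Rational(-1991, 2533) ≈ -0.78602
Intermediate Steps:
Function('P')(w) = Add(2, w) (Function('P')(w) = Add(w, Mul(-4, Rational(-1, 2))) = Add(w, 2) = Add(2, w))
Function('K')(F, N) = Mul(Pow(Add(F, Pow(Add(-195, F), -1)), -1), Add(F, N)) (Function('K')(F, N) = Mul(Add(F, N), Pow(Add(F, Pow(Add(-195, F), -1)), -1)) = Mul(Pow(Add(F, Pow(Add(-195, F), -1)), -1), Add(F, N)))
Mul(-1, Function('K')(14, Function('P')(-5))) = Mul(-1, Mul(Pow(Add(1, Pow(14, 2), Mul(-195, 14)), -1), Add(Pow(14, 2), Mul(-195, 14), Mul(-195, Add(2, -5)), Mul(14, Add(2, -5))))) = Mul(-1, Mul(Pow(Add(1, 196, -2730), -1), Add(196, -2730, Mul(-195, -3), Mul(14, -3)))) = Mul(-1, Mul(Pow(-2533, -1), Add(196, -2730, 585, -42))) = Mul(-1, Mul(Rational(-1, 2533), -1991)) = Mul(-1, Rational(1991, 2533)) = Rational(-1991, 2533)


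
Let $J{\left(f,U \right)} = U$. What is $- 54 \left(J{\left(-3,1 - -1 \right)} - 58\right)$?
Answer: $3024$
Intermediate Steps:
$- 54 \left(J{\left(-3,1 - -1 \right)} - 58\right) = - 54 \left(\left(1 - -1\right) - 58\right) = - 54 \left(\left(1 + 1\right) - 58\right) = - 54 \left(2 - 58\right) = \left(-54\right) \left(-56\right) = 3024$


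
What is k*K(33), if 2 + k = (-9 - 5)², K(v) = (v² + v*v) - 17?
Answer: 419234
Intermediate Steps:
K(v) = -17 + 2*v² (K(v) = (v² + v²) - 17 = 2*v² - 17 = -17 + 2*v²)
k = 194 (k = -2 + (-9 - 5)² = -2 + (-14)² = -2 + 196 = 194)
k*K(33) = 194*(-17 + 2*33²) = 194*(-17 + 2*1089) = 194*(-17 + 2178) = 194*2161 = 419234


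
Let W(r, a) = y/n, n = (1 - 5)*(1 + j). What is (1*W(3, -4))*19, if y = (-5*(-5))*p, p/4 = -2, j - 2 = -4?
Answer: -950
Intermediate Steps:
j = -2 (j = 2 - 4 = -2)
p = -8 (p = 4*(-2) = -8)
n = 4 (n = (1 - 5)*(1 - 2) = -4*(-1) = 4)
y = -200 (y = -5*(-5)*(-8) = 25*(-8) = -200)
W(r, a) = -50 (W(r, a) = -200/4 = -200*1/4 = -50)
(1*W(3, -4))*19 = (1*(-50))*19 = -50*19 = -950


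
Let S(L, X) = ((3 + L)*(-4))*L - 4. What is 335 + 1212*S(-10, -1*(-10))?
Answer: -343873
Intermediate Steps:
S(L, X) = -4 + L*(-12 - 4*L) (S(L, X) = (-12 - 4*L)*L - 4 = L*(-12 - 4*L) - 4 = -4 + L*(-12 - 4*L))
335 + 1212*S(-10, -1*(-10)) = 335 + 1212*(-4 - 12*(-10) - 4*(-10)²) = 335 + 1212*(-4 + 120 - 4*100) = 335 + 1212*(-4 + 120 - 400) = 335 + 1212*(-284) = 335 - 344208 = -343873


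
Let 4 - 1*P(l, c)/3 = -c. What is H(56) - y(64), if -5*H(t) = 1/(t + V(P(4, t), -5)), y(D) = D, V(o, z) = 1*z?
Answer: -16321/255 ≈ -64.004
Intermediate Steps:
P(l, c) = 12 + 3*c (P(l, c) = 12 - (-3)*c = 12 + 3*c)
V(o, z) = z
H(t) = -1/(5*(-5 + t)) (H(t) = -1/(5*(t - 5)) = -1/(5*(-5 + t)))
H(56) - y(64) = -1/(-25 + 5*56) - 1*64 = -1/(-25 + 280) - 64 = -1/255 - 64 = -16321/255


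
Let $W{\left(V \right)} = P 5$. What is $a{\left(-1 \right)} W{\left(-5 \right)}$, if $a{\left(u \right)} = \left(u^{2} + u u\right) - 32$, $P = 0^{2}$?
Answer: $0$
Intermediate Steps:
$P = 0$
$a{\left(u \right)} = -32 + 2 u^{2}$ ($a{\left(u \right)} = \left(u^{2} + u^{2}\right) - 32 = 2 u^{2} - 32 = -32 + 2 u^{2}$)
$W{\left(V \right)} = 0$ ($W{\left(V \right)} = 0 \cdot 5 = 0$)
$a{\left(-1 \right)} W{\left(-5 \right)} = \left(-32 + 2 \left(-1\right)^{2}\right) 0 = \left(-32 + 2 \cdot 1\right) 0 = \left(-32 + 2\right) 0 = \left(-30\right) 0 = 0$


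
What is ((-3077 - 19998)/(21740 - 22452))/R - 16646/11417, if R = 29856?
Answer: -50512633091/34670936832 ≈ -1.4569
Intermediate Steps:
((-3077 - 19998)/(21740 - 22452))/R - 16646/11417 = ((-3077 - 19998)/(21740 - 22452))/29856 - 16646/11417 = -23075/(-712)*(1/29856) - 16646*1/11417 = -23075*(-1/712)*(1/29856) - 2378/1631 = (23075/712)*(1/29856) - 2378/1631 = 23075/21257472 - 2378/1631 = -50512633091/34670936832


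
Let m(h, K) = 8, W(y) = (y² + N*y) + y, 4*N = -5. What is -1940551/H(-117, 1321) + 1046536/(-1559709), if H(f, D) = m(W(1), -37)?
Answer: -3026703231947/12477672 ≈ -2.4257e+5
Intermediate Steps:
N = -5/4 (N = (¼)*(-5) = -5/4 ≈ -1.2500)
W(y) = y² - y/4 (W(y) = (y² - 5*y/4) + y = y² - y/4)
H(f, D) = 8
-1940551/H(-117, 1321) + 1046536/(-1559709) = -1940551/8 + 1046536/(-1559709) = -1940551*⅛ + 1046536*(-1/1559709) = -1940551/8 - 1046536/1559709 = -3026703231947/12477672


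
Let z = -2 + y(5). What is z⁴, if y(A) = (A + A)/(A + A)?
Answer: 1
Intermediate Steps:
y(A) = 1 (y(A) = (2*A)/((2*A)) = (2*A)*(1/(2*A)) = 1)
z = -1 (z = -2 + 1 = -1)
z⁴ = (-1)⁴ = 1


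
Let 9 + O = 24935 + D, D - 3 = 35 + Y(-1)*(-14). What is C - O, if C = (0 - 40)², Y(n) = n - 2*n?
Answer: -23350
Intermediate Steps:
Y(n) = -n
D = 24 (D = 3 + (35 - 1*(-1)*(-14)) = 3 + (35 + 1*(-14)) = 3 + (35 - 14) = 3 + 21 = 24)
C = 1600 (C = (-40)² = 1600)
O = 24950 (O = -9 + (24935 + 24) = -9 + 24959 = 24950)
C - O = 1600 - 1*24950 = 1600 - 24950 = -23350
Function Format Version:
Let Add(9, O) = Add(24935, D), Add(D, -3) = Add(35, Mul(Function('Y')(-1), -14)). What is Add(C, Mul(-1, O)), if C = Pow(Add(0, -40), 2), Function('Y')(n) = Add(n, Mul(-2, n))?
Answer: -23350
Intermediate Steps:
Function('Y')(n) = Mul(-1, n)
D = 24 (D = Add(3, Add(35, Mul(Mul(-1, -1), -14))) = Add(3, Add(35, Mul(1, -14))) = Add(3, Add(35, -14)) = Add(3, 21) = 24)
C = 1600 (C = Pow(-40, 2) = 1600)
O = 24950 (O = Add(-9, Add(24935, 24)) = Add(-9, 24959) = 24950)
Add(C, Mul(-1, O)) = Add(1600, Mul(-1, 24950)) = Add(1600, -24950) = -23350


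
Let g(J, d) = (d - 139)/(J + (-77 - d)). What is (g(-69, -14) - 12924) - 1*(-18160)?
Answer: 230435/44 ≈ 5237.2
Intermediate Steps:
g(J, d) = (-139 + d)/(-77 + J - d)
(g(-69, -14) - 12924) - 1*(-18160) = ((139 - 1*(-14))/(77 - 14 - 1*(-69)) - 12924) - 1*(-18160) = ((139 + 14)/(77 - 14 + 69) - 12924) + 18160 = (153/132 - 12924) + 18160 = ((1/132)*153 - 12924) + 18160 = (51/44 - 12924) + 18160 = -568605/44 + 18160 = 230435/44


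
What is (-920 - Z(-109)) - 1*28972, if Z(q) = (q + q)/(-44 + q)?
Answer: -4573694/153 ≈ -29893.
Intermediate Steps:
Z(q) = 2*q/(-44 + q) (Z(q) = (2*q)/(-44 + q) = 2*q/(-44 + q))
(-920 - Z(-109)) - 1*28972 = (-920 - 2*(-109)/(-44 - 109)) - 1*28972 = (-920 - 2*(-109)/(-153)) - 28972 = (-920 - 2*(-109)*(-1)/153) - 28972 = (-920 - 1*218/153) - 28972 = (-920 - 218/153) - 28972 = -140978/153 - 28972 = -4573694/153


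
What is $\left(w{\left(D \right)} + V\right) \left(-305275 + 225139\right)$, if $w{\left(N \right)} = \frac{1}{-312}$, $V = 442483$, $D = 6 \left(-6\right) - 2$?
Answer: $- \frac{460964626605}{13} \approx -3.5459 \cdot 10^{10}$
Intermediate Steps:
$D = -38$ ($D = -36 - 2 = -38$)
$w{\left(N \right)} = - \frac{1}{312}$
$\left(w{\left(D \right)} + V\right) \left(-305275 + 225139\right) = \left(- \frac{1}{312} + 442483\right) \left(-305275 + 225139\right) = \frac{138054695}{312} \left(-80136\right) = - \frac{460964626605}{13}$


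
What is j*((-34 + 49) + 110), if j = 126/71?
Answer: 15750/71 ≈ 221.83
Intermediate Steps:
j = 126/71 (j = 126*(1/71) = 126/71 ≈ 1.7746)
j*((-34 + 49) + 110) = 126*((-34 + 49) + 110)/71 = 126*(15 + 110)/71 = (126/71)*125 = 15750/71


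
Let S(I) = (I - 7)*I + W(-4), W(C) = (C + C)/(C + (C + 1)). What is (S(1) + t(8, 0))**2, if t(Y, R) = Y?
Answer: 484/49 ≈ 9.8775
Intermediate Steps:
W(C) = 2*C/(1 + 2*C) (W(C) = (2*C)/(C + (1 + C)) = (2*C)/(1 + 2*C) = 2*C/(1 + 2*C))
S(I) = 8/7 + I*(-7 + I) (S(I) = (I - 7)*I + 2*(-4)/(1 + 2*(-4)) = (-7 + I)*I + 2*(-4)/(1 - 8) = I*(-7 + I) + 2*(-4)/(-7) = I*(-7 + I) + 2*(-4)*(-1/7) = I*(-7 + I) + 8/7 = 8/7 + I*(-7 + I))
(S(1) + t(8, 0))**2 = ((8/7 + 1**2 - 7*1) + 8)**2 = ((8/7 + 1 - 7) + 8)**2 = (-34/7 + 8)**2 = (22/7)**2 = 484/49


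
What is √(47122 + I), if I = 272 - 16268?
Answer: √31126 ≈ 176.43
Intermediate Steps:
I = -15996
√(47122 + I) = √(47122 - 15996) = √31126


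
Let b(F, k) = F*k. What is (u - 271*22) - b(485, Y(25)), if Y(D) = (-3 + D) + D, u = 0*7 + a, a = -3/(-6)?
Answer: -57513/2 ≈ -28757.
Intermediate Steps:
a = ½ (a = -3*(-⅙) = ½ ≈ 0.50000)
u = ½ (u = 0*7 + ½ = 0 + ½ = ½ ≈ 0.50000)
Y(D) = -3 + 2*D
(u - 271*22) - b(485, Y(25)) = (½ - 271*22) - 485*(-3 + 2*25) = (½ - 5962) - 485*(-3 + 50) = -11923/2 - 485*47 = -11923/2 - 1*22795 = -11923/2 - 22795 = -57513/2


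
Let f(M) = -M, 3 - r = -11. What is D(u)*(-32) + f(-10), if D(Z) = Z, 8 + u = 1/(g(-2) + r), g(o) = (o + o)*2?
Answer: 782/3 ≈ 260.67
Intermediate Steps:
r = 14 (r = 3 - 1*(-11) = 3 + 11 = 14)
g(o) = 4*o (g(o) = (2*o)*2 = 4*o)
u = -47/6 (u = -8 + 1/(4*(-2) + 14) = -8 + 1/(-8 + 14) = -8 + 1/6 = -47/6 ≈ -7.8333)
D(u)*(-32) + f(-10) = -47/6*(-32) - 1*(-10) = 752/3 + 10 = 782/3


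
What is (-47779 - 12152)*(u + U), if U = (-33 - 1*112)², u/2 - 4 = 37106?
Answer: -5708128095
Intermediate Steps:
u = 74220 (u = 8 + 2*37106 = 8 + 74212 = 74220)
U = 21025 (U = (-33 - 112)² = (-145)² = 21025)
(-47779 - 12152)*(u + U) = (-47779 - 12152)*(74220 + 21025) = -59931*95245 = -5708128095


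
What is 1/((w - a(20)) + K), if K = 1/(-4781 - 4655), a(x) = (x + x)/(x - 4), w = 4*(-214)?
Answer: -9436/8100807 ≈ -0.0011648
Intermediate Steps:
w = -856
a(x) = 2*x/(-4 + x) (a(x) = (2*x)/(-4 + x) = 2*x/(-4 + x))
K = -1/9436 (K = 1/(-9436) = -1/9436 ≈ -0.00010598)
1/((w - a(20)) + K) = 1/((-856 - 2*20/(-4 + 20)) - 1/9436) = 1/((-856 - 2*20/16) - 1/9436) = 1/((-856 - 1*5/2) - 1/9436) = 1/((-856 - 5/2) - 1/9436) = 1/(-1717/2 - 1/9436) = 1/(-8100807/9436) = -9436/8100807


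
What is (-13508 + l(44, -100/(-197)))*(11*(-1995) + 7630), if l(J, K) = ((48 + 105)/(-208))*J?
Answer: 10079177185/52 ≈ 1.9383e+8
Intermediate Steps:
l(J, K) = -153*J/208 (l(J, K) = (153*(-1/208))*J = -153*J/208)
(-13508 + l(44, -100/(-197)))*(11*(-1995) + 7630) = (-13508 - 153/208*44)*(11*(-1995) + 7630) = (-13508 - 1683/52)*(-21945 + 7630) = -704099/52*(-14315) = 10079177185/52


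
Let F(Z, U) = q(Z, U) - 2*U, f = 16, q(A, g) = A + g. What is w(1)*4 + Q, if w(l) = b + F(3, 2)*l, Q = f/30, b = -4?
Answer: -172/15 ≈ -11.467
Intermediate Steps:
Q = 8/15 (Q = 16/30 = 16*(1/30) = 8/15 ≈ 0.53333)
F(Z, U) = Z - U (F(Z, U) = (Z + U) - 2*U = (U + Z) - 2*U = Z - U)
w(l) = -4 + l (w(l) = -4 + (3 - 1*2)*l = -4 + (3 - 2)*l = -4 + 1*l = -4 + l)
w(1)*4 + Q = (-4 + 1)*4 + 8/15 = -3*4 + 8/15 = -12 + 8/15 = -172/15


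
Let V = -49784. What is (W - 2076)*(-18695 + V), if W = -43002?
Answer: 3086896362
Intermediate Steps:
(W - 2076)*(-18695 + V) = (-43002 - 2076)*(-18695 - 49784) = -45078*(-68479) = 3086896362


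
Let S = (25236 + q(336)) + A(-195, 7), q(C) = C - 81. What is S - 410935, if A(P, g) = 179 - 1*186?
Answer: -385451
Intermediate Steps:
A(P, g) = -7 (A(P, g) = 179 - 186 = -7)
q(C) = -81 + C
S = 25484 (S = (25236 + (-81 + 336)) - 7 = (25236 + 255) - 7 = 25491 - 7 = 25484)
S - 410935 = 25484 - 410935 = -385451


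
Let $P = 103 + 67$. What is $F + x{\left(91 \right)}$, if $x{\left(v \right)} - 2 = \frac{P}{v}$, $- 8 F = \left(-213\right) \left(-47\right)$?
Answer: $- \frac{908185}{728} \approx -1247.5$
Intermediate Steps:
$P = 170$
$F = - \frac{10011}{8}$ ($F = - \frac{\left(-213\right) \left(-47\right)}{8} = \left(- \frac{1}{8}\right) 10011 = - \frac{10011}{8} \approx -1251.4$)
$x{\left(v \right)} = 2 + \frac{170}{v}$
$F + x{\left(91 \right)} = - \frac{10011}{8} + \left(2 + \frac{170}{91}\right) = - \frac{10011}{8} + \frac{352}{91} = - \frac{908185}{728}$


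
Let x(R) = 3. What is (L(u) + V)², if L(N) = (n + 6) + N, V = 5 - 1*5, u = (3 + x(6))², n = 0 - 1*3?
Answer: 1521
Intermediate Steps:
n = -3 (n = 0 - 3 = -3)
u = 36 (u = (3 + 3)² = 6² = 36)
V = 0 (V = 5 - 5 = 0)
L(N) = 3 + N (L(N) = (-3 + 6) + N = 3 + N)
(L(u) + V)² = ((3 + 36) + 0)² = (39 + 0)² = 39² = 1521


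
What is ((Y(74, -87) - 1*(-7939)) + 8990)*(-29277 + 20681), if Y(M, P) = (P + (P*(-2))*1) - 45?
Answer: -145882716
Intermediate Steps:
Y(M, P) = -45 - P (Y(M, P) = (P - 2*P*1) - 45 = (P - 2*P) - 45 = -P - 45 = -45 - P)
((Y(74, -87) - 1*(-7939)) + 8990)*(-29277 + 20681) = (((-45 - 1*(-87)) - 1*(-7939)) + 8990)*(-29277 + 20681) = (((-45 + 87) + 7939) + 8990)*(-8596) = ((42 + 7939) + 8990)*(-8596) = (7981 + 8990)*(-8596) = 16971*(-8596) = -145882716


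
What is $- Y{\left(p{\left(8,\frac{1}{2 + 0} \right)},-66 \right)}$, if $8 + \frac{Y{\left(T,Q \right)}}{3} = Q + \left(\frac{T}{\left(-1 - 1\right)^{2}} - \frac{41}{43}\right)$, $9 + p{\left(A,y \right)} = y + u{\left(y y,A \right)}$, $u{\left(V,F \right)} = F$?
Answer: $\frac{77481}{344} \approx 225.24$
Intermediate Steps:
$p{\left(A,y \right)} = -9 + A + y$ ($p{\left(A,y \right)} = -9 + \left(y + A\right) = -9 + \left(A + y\right) = -9 + A + y$)
$Y{\left(T,Q \right)} = - \frac{1155}{43} + 3 Q + \frac{3 T}{4}$ ($Y{\left(T,Q \right)} = -24 + 3 \left(Q + \left(\frac{T}{\left(-1 - 1\right)^{2}} - \frac{41}{43}\right)\right) = -24 + 3 \left(Q + \left(\frac{T}{\left(-2\right)^{2}} - \frac{41}{43}\right)\right) = -24 + 3 \left(Q + \left(\frac{T}{4} - \frac{41}{43}\right)\right) = -24 + 3 \left(Q + \left(- \frac{41}{43} + \frac{T}{4}\right)\right) = -24 + 3 \left(- \frac{41}{43} + Q + \frac{T}{4}\right) = -24 + \left(- \frac{123}{43} + 3 Q + \frac{3 T}{4}\right) = - \frac{1155}{43} + 3 Q + \frac{3 T}{4}$)
$- Y{\left(p{\left(8,\frac{1}{2 + 0} \right)},-66 \right)} = - (- \frac{1155}{43} + 3 \left(-66\right) + \frac{3 \left(-9 + 8 + \frac{1}{2 + 0}\right)}{4}) = - (- \frac{1155}{43} - 198 + \frac{3 \left(-9 + 8 + \frac{1}{2}\right)}{4}) = - (- \frac{1155}{43} - 198 + \frac{3}{4} \left(- \frac{1}{2}\right)) = - (- \frac{1155}{43} - 198 - \frac{3}{8}) = \left(-1\right) \left(- \frac{77481}{344}\right) = \frac{77481}{344}$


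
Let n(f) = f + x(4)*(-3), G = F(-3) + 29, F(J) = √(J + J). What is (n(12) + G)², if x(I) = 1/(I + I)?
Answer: 105241/64 + 325*I*√6/4 ≈ 1644.4 + 199.02*I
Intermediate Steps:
x(I) = 1/(2*I)
F(J) = √2*√J (F(J) = √(2*J) = √2*√J)
G = 29 + I*√6 (G = √2*√(-3) + 29 = √2*(I*√3) + 29 = I*√6 + 29 = 29 + I*√6 ≈ 29.0 + 2.4495*I)
n(f) = -3/8 + f (n(f) = f + ((½)/4)*(-3) = f + ((½)*(¼))*(-3) = f + (⅛)*(-3) = f - 3/8 = -3/8 + f)
(n(12) + G)² = ((-3/8 + 12) + (29 + I*√6))² = (93/8 + (29 + I*√6))² = (325/8 + I*√6)²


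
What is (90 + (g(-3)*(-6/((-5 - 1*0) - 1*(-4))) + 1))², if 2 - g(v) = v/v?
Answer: 9409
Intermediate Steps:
g(v) = 1 (g(v) = 2 - v/v = 2 - 1*1 = 2 - 1 = 1)
(90 + (g(-3)*(-6/((-5 - 1*0) - 1*(-4))) + 1))² = (90 + (1*(-6/((-5 - 1*0) - 1*(-4))) + 1))² = (90 + (1*(-6/((-5 + 0) + 4)) + 1))² = (90 + (1*(-6/(-5 + 4)) + 1))² = (90 + (1*(-6/(-1)) + 1))² = (90 + (1*(-6*(-1)) + 1))² = (90 + (1*6 + 1))² = (90 + (6 + 1))² = (90 + 7)² = 97² = 9409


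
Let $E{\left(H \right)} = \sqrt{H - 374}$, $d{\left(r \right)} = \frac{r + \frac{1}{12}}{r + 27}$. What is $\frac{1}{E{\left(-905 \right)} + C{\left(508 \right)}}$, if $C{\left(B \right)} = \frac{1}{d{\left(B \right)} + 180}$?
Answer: $\frac{7458094740}{1726061598652111} - \frac{1349539919809 i \sqrt{1279}}{1726061598652111} \approx 4.3209 \cdot 10^{-6} - 0.027962 i$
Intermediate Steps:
$d{\left(r \right)} = \frac{\frac{1}{12} + r}{27 + r}$ ($d{\left(r \right)} = \frac{r + \frac{1}{12}}{27 + r} = \frac{\frac{1}{12} + r}{27 + r}$)
$E{\left(H \right)} = \sqrt{-374 + H}$
$C{\left(B \right)} = \frac{1}{180 + \frac{\frac{1}{12} + B}{27 + B}}$ ($C{\left(B \right)} = \frac{1}{\frac{\frac{1}{12} + B}{27 + B} + 180} = \frac{1}{180 + \frac{\frac{1}{12} + B}{27 + B}}$)
$\frac{1}{E{\left(-905 \right)} + C{\left(508 \right)}} = \frac{1}{\sqrt{-374 - 905} + \frac{12 \left(27 + 508\right)}{58321 + 2172 \cdot 508}} = \frac{1}{\sqrt{-1279} + 12 \frac{1}{58321 + 1103376} \cdot 535} = \frac{1}{i \sqrt{1279} + 12 \cdot \frac{1}{1161697} \cdot 535} = \frac{1}{i \sqrt{1279} + \frac{6420}{1161697}} = \frac{1}{\frac{6420}{1161697} + i \sqrt{1279}}$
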